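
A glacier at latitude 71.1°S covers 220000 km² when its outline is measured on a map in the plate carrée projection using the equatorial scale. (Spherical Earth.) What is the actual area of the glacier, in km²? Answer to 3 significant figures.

Plate carrée maps x = Rλ, y = Rφ. The meridian scale is h = 1 and the parallel scale is k = 1/cos φ = sec φ.
Areal scale = h·k = 1 × sec φ; at 71.1°, h = 1.000, k = 3.087, so h·k = 3.087.
True area = apparent / (areal scale) = 220000 / 3.087 ≈ 71300 km².

71300 km²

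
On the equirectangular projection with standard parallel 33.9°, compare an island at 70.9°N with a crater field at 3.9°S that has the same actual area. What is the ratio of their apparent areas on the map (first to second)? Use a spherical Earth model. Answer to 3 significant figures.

In the equirectangular projection with standard parallel φ₀ = 33.9° (x = Rλ cos φ₀, y = Rφ), meridians are true-scale (h = 1) and the parallel scale is k = cos φ₀ / cos φ.
Areal scale at 70.9°: h·k = 1.000 × 2.537 = 2.537.
Areal scale at 3.9°: h·k = 1.000 × 0.8319 = 0.8319.
Ratio = 2.537/0.8319 ≈ 3.05.

3.05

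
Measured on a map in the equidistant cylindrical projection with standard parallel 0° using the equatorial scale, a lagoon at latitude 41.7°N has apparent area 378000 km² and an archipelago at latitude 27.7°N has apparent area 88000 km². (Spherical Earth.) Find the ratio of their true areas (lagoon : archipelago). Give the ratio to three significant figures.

On the plate carrée, areal scale = h·k = 1 × sec φ, so true area = apparent × cos φ.
True area of lagoon: 378000 × cos(41.7°) = 378000 × 0.7466 = 282200 km².
True area of archipelago: 88000 × cos(27.7°) = 88000 × 0.8854 = 77910 km².
Ratio = 282200 / 77910 ≈ 3.62.

3.62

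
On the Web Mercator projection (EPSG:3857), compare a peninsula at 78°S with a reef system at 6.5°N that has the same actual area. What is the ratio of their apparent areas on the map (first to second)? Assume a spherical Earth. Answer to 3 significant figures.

22.8

Mercator is conformal with k = sec φ, so areal scale = k² = sec²φ.
At 78°: sec²(78°) = 1/0.2079² = 23.13.
At 6.5°: sec²(6.5°) = 1/0.9936² = 1.013.
Ratio = 23.13/1.013 = cos²(6.5°)/cos²(78°) ≈ 22.8.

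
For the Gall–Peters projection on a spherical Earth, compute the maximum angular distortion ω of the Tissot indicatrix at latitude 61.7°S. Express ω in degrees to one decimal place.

Gall–Peters is a cylindrical equal-area projection with standard parallels at ±45°. For cylindrical equal-area with standard parallel φ₀, h = cos φ / cos φ₀ and k = cos φ₀ / cos φ, so h·k = 1.
At 61.7°: h = 0.6705, k = 1.492; principal scales a = 1.492, b = 0.6705.
sin(ω/2) = (a − b)/(a + b) = 0.8210/2.162 = 0.3798, so ω = 2 arcsin(0.3798) ≈ 44.6°.

44.6°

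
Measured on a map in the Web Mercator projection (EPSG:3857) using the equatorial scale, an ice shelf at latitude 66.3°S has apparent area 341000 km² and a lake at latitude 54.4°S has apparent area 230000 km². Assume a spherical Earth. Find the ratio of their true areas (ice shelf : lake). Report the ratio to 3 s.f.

0.707

Since Mercator area scale is 1/cos²φ, the true area equals the apparent area multiplied by cos²φ.
True area of ice shelf: 341000 × cos²(66.3°) = 341000 × 0.1616 = 55090 km².
True area of lake: 230000 × cos²(54.4°) = 230000 × 0.3389 = 77940 km².
Ratio = 55090 / 77940 ≈ 0.707.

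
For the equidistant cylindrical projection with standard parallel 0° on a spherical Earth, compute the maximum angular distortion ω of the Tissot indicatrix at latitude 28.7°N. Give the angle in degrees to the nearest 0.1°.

7.5°

In the plate carrée (x = Rλ, y = Rφ), meridians are true-scale (h = 1) and parallels are stretched by k = sec φ.
At 28.7°: h = 1.000, k = 1.140; principal scales a = 1.140, b = 1.000.
sin(ω/2) = (a − b)/(a + b) = 0.1401/2.140 = 0.06545, so ω = 2 arcsin(0.06545) ≈ 7.5°.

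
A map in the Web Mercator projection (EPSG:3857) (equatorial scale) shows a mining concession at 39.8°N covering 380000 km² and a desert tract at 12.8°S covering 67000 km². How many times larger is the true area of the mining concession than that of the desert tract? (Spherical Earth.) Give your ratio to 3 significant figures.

Mercator's areal exaggeration is sec²φ; hence true area = (apparent area) · cos²φ.
True area of mining concession: 380000 × cos²(39.8°) = 380000 × 0.5903 = 224300 km².
True area of desert tract: 67000 × cos²(12.8°) = 67000 × 0.9509 = 63710 km².
Ratio = 224300 / 63710 ≈ 3.52.

3.52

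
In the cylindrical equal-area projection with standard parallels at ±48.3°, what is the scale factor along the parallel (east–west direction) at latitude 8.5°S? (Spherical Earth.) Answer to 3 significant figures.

0.673

Cylindrical equal-area (φ₀ = 48.3°): h = cos φ / cos 48.3° along meridians, k = cos 48.3° / cos φ along parallels; h·k = 1.
k = cos 48.3° / cos 8.5° = 0.6652/0.9890 = 0.6726.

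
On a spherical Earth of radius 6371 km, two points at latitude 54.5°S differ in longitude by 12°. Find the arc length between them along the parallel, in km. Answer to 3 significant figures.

775 km

Arc length along a parallel = R cos φ · Δλ (with Δλ in radians).
= 6371 × cos 54.5° × (12° × π/180) = 6371 × 0.5807 × 0.2094 ≈ 775 km.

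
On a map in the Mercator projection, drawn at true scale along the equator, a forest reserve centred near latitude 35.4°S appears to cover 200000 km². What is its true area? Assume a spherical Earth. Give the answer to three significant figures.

The Mercator projection is conformal; its linear scale factor is the same in every direction and equals sec φ = 1/cos φ.
Areal scale = k² = sec²φ = 1/cos²(35.4°) = 1/0.8151² = 1.505.
True area = apparent / (areal scale) = 200000 / 1.505 ≈ 133000 km².

133000 km²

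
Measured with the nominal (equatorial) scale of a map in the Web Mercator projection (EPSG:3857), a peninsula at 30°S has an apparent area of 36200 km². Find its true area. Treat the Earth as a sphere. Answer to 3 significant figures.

27200 km²

Mercator is conformal, so the point scale is isotropic: h = k = sec φ = 1/cos φ.
Areal scale = k² = sec²φ = 1/cos²(30°) = 1/0.8660² = 1.333.
True area = apparent / (areal scale) = 36200 / 1.333 ≈ 27200 km².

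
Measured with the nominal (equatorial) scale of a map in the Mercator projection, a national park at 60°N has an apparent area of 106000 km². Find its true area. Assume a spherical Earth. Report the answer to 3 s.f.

26500 km²

For Mercator, h = k = sec φ (a conformal cylindrical projection has a single point scale, 1/cos φ).
Areal scale = k² = sec²φ = 1/cos²(60°) = 1/0.5000² = 4.000.
True area = apparent / (areal scale) = 106000 / 4.000 ≈ 26500 km².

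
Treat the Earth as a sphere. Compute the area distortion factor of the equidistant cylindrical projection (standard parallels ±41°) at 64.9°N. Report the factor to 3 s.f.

With standard parallel φ₀ = 41°, the equirectangular projection gives x = Rλ cos φ₀, y = Rφ, so h = 1 and k = cos 41° / cos φ.
Areal scale = h·k = 1 × cos φ₀ / cos φ; at 64.9°, h = 1.000, k = 1.779, so h·k = 1.779.

1.78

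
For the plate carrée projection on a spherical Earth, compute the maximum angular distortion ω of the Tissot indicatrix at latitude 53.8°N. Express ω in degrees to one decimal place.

29.8°

For the equirectangular projection with φ₀ = 0 (plate carrée), h = 1 along meridians and k = sec φ along parallels.
At 53.8°: h = 1.000, k = 1.693; principal scales a = 1.693, b = 1.000.
sin(ω/2) = (a − b)/(a + b) = 0.6932/2.693 = 0.2574, so ω = 2 arcsin(0.2574) ≈ 29.8°.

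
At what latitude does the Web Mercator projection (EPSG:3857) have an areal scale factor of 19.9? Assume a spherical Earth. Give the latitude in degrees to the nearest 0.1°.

Mercator areal scale is sec²φ.
sec²φ = 19.9  ⇒  cos²φ = 0.05025  ⇒  cos φ = 0.2242.
φ = arccos(0.2242) ≈ 77.0°.

77.0°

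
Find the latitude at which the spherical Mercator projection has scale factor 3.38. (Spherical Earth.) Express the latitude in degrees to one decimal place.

Mercator scale is k = sec φ = 1/cos φ.
1/cos φ = 3.38  ⇒  cos φ = 0.2959  ⇒  φ = arccos(0.2959) ≈ 72.8°.

72.8°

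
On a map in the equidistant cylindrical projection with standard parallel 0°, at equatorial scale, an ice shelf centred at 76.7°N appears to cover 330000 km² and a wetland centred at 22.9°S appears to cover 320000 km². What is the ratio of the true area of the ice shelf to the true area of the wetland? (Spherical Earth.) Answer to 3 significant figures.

0.258

On the plate carrée, areal scale = h·k = 1 × sec φ, so true area = apparent × cos φ.
True area of ice shelf: 330000 × cos(76.7°) = 330000 × 0.2300 = 75920 km².
True area of wetland: 320000 × cos(22.9°) = 320000 × 0.9212 = 294800 km².
Ratio = 75920 / 294800 ≈ 0.258.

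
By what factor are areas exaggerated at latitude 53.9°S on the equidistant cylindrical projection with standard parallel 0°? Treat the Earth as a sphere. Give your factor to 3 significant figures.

1.70

Plate carrée maps x = Rλ, y = Rφ. The meridian scale is h = 1 and the parallel scale is k = 1/cos φ = sec φ.
Areal scale = h·k = 1 × sec φ; at 53.9°, h = 1.000, k = 1.697, so h·k = 1.697.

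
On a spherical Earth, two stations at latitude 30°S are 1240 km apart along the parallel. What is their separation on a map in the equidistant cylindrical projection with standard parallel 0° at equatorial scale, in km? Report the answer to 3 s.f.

1430 km

In the plate carrée (x = Rλ, y = Rφ), meridians are true-scale (h = 1) and parallels are stretched by k = sec φ.
Along the parallel, k = sec 30° = 1/0.8660 = 1.155.
Map distance = 1240 × 1.155 ≈ 1430 km.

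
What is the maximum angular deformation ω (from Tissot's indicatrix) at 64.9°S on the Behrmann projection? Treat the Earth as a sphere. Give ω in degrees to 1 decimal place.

Behrmann is a cylindrical equal-area projection with standard parallels at ±30°. Cylindrical equal-area (φ₀ = 30°): h = cos φ / cos 30° along meridians, k = cos 30° / cos φ along parallels; h·k = 1.
At 64.9°: h = 0.4898, k = 2.042; principal scales a = 2.042, b = 0.4898.
sin(ω/2) = (a − b)/(a + b) = 1.552/2.531 = 0.6130, so ω = 2 arcsin(0.6130) ≈ 75.6°.

75.6°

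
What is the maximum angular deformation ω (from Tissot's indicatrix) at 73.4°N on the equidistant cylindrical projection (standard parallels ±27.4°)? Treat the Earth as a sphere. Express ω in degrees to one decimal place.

61.7°

The equidistant cylindrical projection with φ₀ = 27.4° has h = 1 (meridians true) and k = cos φ₀ / cos φ along parallels.
At 73.4°: h = 1.000, k = 3.108; principal scales a = 3.108, b = 1.000.
sin(ω/2) = (a − b)/(a + b) = 2.108/4.108 = 0.5131, so ω = 2 arcsin(0.5131) ≈ 61.7°.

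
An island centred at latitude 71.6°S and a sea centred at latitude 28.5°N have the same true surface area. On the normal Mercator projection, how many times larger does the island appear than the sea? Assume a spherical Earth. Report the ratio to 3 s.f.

Mercator is conformal with k = sec φ, so areal scale = k² = sec²φ.
At 71.6°: sec²(71.6°) = 1/0.3156² = 10.04.
At 28.5°: sec²(28.5°) = 1/0.8788² = 1.295.
Ratio = 10.04/1.295 = cos²(28.5°)/cos²(71.6°) ≈ 7.75.

7.75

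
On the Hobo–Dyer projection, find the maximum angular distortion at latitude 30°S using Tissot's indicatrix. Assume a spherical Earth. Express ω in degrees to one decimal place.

Hobo–Dyer is a cylindrical equal-area projection with standard parallels at ±37.5°. Cylindrical equal-area (φ₀ = 37.5°): h = cos φ / cos 37.5° along meridians, k = cos 37.5° / cos φ along parallels; h·k = 1.
At 30°: h = 1.092, k = 0.9161; principal scales a = 1.092, b = 0.9161.
sin(ω/2) = (a − b)/(a + b) = 0.1755/2.008 = 0.08742, so ω = 2 arcsin(0.08742) ≈ 10.0°.

10.0°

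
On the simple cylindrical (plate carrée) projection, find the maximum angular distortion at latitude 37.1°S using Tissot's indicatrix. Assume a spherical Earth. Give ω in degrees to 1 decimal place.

12.9°

In the plate carrée (x = Rλ, y = Rφ), meridians are true-scale (h = 1) and parallels are stretched by k = sec φ.
At 37.1°: h = 1.000, k = 1.254; principal scales a = 1.254, b = 1.000.
sin(ω/2) = (a − b)/(a + b) = 0.2538/2.254 = 0.1126, so ω = 2 arcsin(0.1126) ≈ 12.9°.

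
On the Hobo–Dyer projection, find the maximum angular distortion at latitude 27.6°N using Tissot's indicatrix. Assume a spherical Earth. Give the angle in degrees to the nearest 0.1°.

12.7°

Hobo–Dyer is a cylindrical equal-area projection with standard parallels at ±37.5°. A cylindrical equal-area projection with standard parallel φ₀ has meridian scale h = cos φ / cos φ₀ and parallel scale k = cos φ₀ / cos φ (so areas are preserved, h·k = 1).
At 27.6°: h = 1.117, k = 0.8952; principal scales a = 1.117, b = 0.8952.
sin(ω/2) = (a − b)/(a + b) = 0.2218/2.012 = 0.1102, so ω = 2 arcsin(0.1102) ≈ 12.7°.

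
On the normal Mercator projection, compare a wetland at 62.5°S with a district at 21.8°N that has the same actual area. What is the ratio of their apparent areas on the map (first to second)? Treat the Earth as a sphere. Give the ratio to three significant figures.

On Mercator, area is exaggerated by sec²φ = 1/cos²φ.
At 62.5°: sec²(62.5°) = 1/0.4617² = 4.690.
At 21.8°: sec²(21.8°) = 1/0.9285² = 1.160.
Ratio = 4.690/1.160 = cos²(21.8°)/cos²(62.5°) ≈ 4.04.

4.04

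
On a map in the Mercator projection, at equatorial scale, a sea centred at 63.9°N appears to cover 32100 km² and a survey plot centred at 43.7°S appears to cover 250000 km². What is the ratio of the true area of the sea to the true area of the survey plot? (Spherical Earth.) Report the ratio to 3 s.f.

0.0475

Since Mercator area scale is 1/cos²φ, the true area equals the apparent area multiplied by cos²φ.
True area of sea: 32100 × cos²(63.9°) = 32100 × 0.1935 = 6213 km².
True area of survey plot: 250000 × cos²(43.7°) = 250000 × 0.5227 = 130700 km².
Ratio = 6213 / 130700 ≈ 0.0475.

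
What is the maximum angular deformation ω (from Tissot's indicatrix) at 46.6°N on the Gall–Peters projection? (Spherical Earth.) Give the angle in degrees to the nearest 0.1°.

3.3°

Gall–Peters is a cylindrical equal-area projection with standard parallels at ±45°. Cylindrical equal-area (φ₀ = 45°): h = cos φ / cos 45° along meridians, k = cos 45° / cos φ along parallels; h·k = 1.
At 46.6°: h = 0.9717, k = 1.029; principal scales a = 1.029, b = 0.9717.
sin(ω/2) = (a − b)/(a + b) = 0.05745/2.001 = 0.02871, so ω = 2 arcsin(0.02871) ≈ 3.3°.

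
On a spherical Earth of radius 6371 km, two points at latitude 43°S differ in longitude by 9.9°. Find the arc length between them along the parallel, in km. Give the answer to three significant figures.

805 km

Arc length along a parallel = R cos φ · Δλ (with Δλ in radians).
= 6371 × cos 43° × (9.9° × π/180) = 6371 × 0.7314 × 0.1728 ≈ 805 km.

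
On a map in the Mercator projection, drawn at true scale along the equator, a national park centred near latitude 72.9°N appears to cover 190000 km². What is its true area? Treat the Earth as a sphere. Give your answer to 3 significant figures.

16400 km²

For Mercator, h = k = sec φ (a conformal cylindrical projection has a single point scale, 1/cos φ).
Areal scale = k² = sec²φ = 1/cos²(72.9°) = 1/0.2940² = 11.57.
True area = apparent / (areal scale) = 190000 / 11.57 ≈ 16400 km².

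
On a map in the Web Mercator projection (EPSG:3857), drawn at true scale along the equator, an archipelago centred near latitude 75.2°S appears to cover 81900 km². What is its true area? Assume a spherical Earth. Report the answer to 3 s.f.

5340 km²

The Mercator projection is conformal; its linear scale factor is the same in every direction and equals sec φ = 1/cos φ.
Areal scale = k² = sec²φ = 1/cos²(75.2°) = 1/0.2554² = 15.33.
True area = apparent / (areal scale) = 81900 / 15.33 ≈ 5340 km².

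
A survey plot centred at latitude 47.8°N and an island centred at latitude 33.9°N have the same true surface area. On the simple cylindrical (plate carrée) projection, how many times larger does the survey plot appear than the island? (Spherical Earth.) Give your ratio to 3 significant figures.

Plate carrée maps x = Rλ, y = Rφ. The meridian scale is h = 1 and the parallel scale is k = 1/cos φ = sec φ.
Areal scale at 47.8°: h·k = 1.000 × 1.489 = 1.489.
Areal scale at 33.9°: h·k = 1.000 × 1.205 = 1.205.
Ratio = 1.489/1.205 ≈ 1.24.

1.24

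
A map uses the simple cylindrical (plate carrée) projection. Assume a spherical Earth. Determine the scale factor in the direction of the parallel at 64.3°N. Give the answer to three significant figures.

In the plate carrée (x = Rλ, y = Rφ), meridians are true-scale (h = 1) and parallels are stretched by k = sec φ.
k = 1/cos 64.3° = 1/0.4337 = 2.306.

2.31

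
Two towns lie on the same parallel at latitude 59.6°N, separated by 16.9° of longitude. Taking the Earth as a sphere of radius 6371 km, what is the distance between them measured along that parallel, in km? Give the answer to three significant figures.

951 km

Arc length along a parallel = R cos φ · Δλ (with Δλ in radians).
= 6371 × cos 59.6° × (16.9° × π/180) = 6371 × 0.5060 × 0.2950 ≈ 951 km.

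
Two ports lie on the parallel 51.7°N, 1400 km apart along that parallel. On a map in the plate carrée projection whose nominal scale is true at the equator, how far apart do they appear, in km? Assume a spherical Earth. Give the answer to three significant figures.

In the plate carrée (x = Rλ, y = Rφ), meridians are true-scale (h = 1) and parallels are stretched by k = sec φ.
Along the parallel, k = sec 51.7° = 1/0.6198 = 1.613.
Map distance = 1400 × 1.613 ≈ 2260 km.

2260 km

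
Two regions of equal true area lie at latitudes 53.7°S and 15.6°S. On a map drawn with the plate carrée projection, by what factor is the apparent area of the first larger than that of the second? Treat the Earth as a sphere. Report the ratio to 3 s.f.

1.63

In the plate carrée (x = Rλ, y = Rφ), meridians are true-scale (h = 1) and parallels are stretched by k = sec φ.
Areal scale at 53.7°: h·k = 1.000 × 1.689 = 1.689.
Areal scale at 15.6°: h·k = 1.000 × 1.038 = 1.038.
Ratio = 1.689/1.038 ≈ 1.63.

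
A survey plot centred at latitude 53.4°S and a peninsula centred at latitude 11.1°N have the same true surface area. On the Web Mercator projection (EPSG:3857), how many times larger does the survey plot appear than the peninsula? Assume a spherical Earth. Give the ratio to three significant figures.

Mercator areal scale is sec²φ.
At 53.4°: sec²(53.4°) = 1/0.5962² = 2.813.
At 11.1°: sec²(11.1°) = 1/0.9813² = 1.038.
Ratio = 2.813/1.038 = cos²(11.1°)/cos²(53.4°) ≈ 2.71.

2.71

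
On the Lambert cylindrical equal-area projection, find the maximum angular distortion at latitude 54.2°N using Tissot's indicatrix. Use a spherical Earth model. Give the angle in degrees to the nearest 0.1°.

58.7°

The Lambert cylindrical equal-area projection is the cylindrical equal-area projection with its standard parallel at the equator (φ₀ = 0). For cylindrical equal-area with standard parallel φ₀, h = cos φ / cos φ₀ and k = cos φ₀ / cos φ, so h·k = 1.
At 54.2°: h = 0.5850, k = 1.710; principal scales a = 1.710, b = 0.5850.
sin(ω/2) = (a − b)/(a + b) = 1.125/2.294 = 0.4901, so ω = 2 arcsin(0.4901) ≈ 58.7°.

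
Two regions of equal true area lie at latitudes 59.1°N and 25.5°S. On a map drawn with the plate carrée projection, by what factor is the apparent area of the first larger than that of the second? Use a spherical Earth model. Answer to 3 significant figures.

For the equirectangular projection with φ₀ = 0 (plate carrée), h = 1 along meridians and k = sec φ along parallels.
Areal scale at 59.1°: h·k = 1.000 × 1.947 = 1.947.
Areal scale at 25.5°: h·k = 1.000 × 1.108 = 1.108.
Ratio = 1.947/1.108 ≈ 1.76.

1.76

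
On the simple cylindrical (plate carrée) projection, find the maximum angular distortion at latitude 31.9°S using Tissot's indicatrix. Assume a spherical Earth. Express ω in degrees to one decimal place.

For the equirectangular projection with φ₀ = 0 (plate carrée), h = 1 along meridians and k = sec φ along parallels.
At 31.9°: h = 1.000, k = 1.178; principal scales a = 1.178, b = 1.000.
sin(ω/2) = (a − b)/(a + b) = 0.1779/2.178 = 0.08168, so ω = 2 arcsin(0.08168) ≈ 9.4°.

9.4°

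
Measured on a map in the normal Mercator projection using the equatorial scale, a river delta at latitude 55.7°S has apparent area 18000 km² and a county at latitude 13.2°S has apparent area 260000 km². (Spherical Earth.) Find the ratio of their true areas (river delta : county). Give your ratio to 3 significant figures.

0.0232

Mercator's areal exaggeration is sec²φ; hence true area = (apparent area) · cos²φ.
True area of river delta: 18000 × cos²(55.7°) = 18000 × 0.3176 = 5716 km².
True area of county: 260000 × cos²(13.2°) = 260000 × 0.9479 = 246400 km².
Ratio = 5716 / 246400 ≈ 0.0232.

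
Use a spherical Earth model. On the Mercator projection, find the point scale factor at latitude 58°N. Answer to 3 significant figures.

The Mercator projection is conformal; its linear scale factor is the same in every direction and equals sec φ = 1/cos φ.
k = 1/cos 58° = 1/0.5299 = 1.887.

1.89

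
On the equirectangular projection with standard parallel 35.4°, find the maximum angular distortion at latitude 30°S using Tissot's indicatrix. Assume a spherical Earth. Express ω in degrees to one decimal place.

In the equirectangular projection with standard parallel φ₀ = 35.4° (x = Rλ cos φ₀, y = Rφ), meridians are true-scale (h = 1) and the parallel scale is k = cos φ₀ / cos φ.
At 30°: h = 1.000, k = 0.9412; principal scales a = 1.000, b = 0.9412.
sin(ω/2) = (a − b)/(a + b) = 0.05877/1.941 = 0.03028, so ω = 2 arcsin(0.03028) ≈ 3.5°.

3.5°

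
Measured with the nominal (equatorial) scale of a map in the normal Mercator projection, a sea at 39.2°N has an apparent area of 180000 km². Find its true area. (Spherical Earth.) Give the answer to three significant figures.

Mercator is conformal, so the point scale is isotropic: h = k = sec φ = 1/cos φ.
Areal scale = k² = sec²φ = 1/cos²(39.2°) = 1/0.7749² = 1.665.
True area = apparent / (areal scale) = 180000 / 1.665 ≈ 108000 km².

108000 km²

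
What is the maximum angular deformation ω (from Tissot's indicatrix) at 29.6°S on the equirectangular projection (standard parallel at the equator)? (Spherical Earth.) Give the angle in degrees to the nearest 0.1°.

For the equirectangular projection with φ₀ = 0 (plate carrée), h = 1 along meridians and k = sec φ along parallels.
At 29.6°: h = 1.000, k = 1.150; principal scales a = 1.150, b = 1.000.
sin(ω/2) = (a − b)/(a + b) = 0.1501/2.150 = 0.06981, so ω = 2 arcsin(0.06981) ≈ 8.0°.

8.0°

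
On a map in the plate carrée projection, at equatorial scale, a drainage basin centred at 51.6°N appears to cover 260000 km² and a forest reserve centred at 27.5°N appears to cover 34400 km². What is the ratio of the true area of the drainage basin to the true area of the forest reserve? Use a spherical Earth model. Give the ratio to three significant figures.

On the plate carrée, areal scale = h·k = 1 × sec φ, so true area = apparent × cos φ.
True area of drainage basin: 260000 × cos(51.6°) = 260000 × 0.6211 = 161500 km².
True area of forest reserve: 34400 × cos(27.5°) = 34400 × 0.8870 = 30510 km².
Ratio = 161500 / 30510 ≈ 5.29.

5.29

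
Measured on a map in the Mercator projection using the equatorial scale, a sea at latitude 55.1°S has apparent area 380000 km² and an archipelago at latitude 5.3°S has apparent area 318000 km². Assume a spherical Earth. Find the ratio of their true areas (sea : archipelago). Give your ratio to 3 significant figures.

0.395

Since Mercator area scale is 1/cos²φ, the true area equals the apparent area multiplied by cos²φ.
True area of sea: 380000 × cos²(55.1°) = 380000 × 0.3274 = 124400 km².
True area of archipelago: 318000 × cos²(5.3°) = 318000 × 0.9915 = 315300 km².
Ratio = 124400 / 315300 ≈ 0.395.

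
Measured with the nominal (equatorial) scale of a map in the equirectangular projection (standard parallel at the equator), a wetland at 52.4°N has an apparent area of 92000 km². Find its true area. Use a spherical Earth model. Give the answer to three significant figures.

56100 km²

Plate carrée maps x = Rλ, y = Rφ. The meridian scale is h = 1 and the parallel scale is k = 1/cos φ = sec φ.
Areal scale = h·k = 1 × sec φ; at 52.4°, h = 1.000, k = 1.639, so h·k = 1.639.
True area = apparent / (areal scale) = 92000 / 1.639 ≈ 56100 km².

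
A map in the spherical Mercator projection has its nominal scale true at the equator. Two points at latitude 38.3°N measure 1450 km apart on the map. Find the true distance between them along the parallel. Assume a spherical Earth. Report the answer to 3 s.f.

Mercator is conformal, so the point scale is isotropic: h = k = sec φ = 1/cos φ.
Along the parallel at 38.3°, map distances are exaggerated by k = sec 38.3° = 1.274.
True distance = 1450 / 1.274 = 1450 × cos 38.3° ≈ 1140 km.

1140 km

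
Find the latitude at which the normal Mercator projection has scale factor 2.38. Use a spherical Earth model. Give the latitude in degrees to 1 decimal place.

Mercator scale is k = sec φ = 1/cos φ.
1/cos φ = 2.38  ⇒  cos φ = 0.4202  ⇒  φ = arccos(0.4202) ≈ 65.2°.

65.2°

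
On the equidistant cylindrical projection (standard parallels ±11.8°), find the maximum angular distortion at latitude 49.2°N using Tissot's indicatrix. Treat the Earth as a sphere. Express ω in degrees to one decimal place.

23.0°

The equidistant cylindrical projection with φ₀ = 11.8° has h = 1 (meridians true) and k = cos φ₀ / cos φ along parallels.
At 49.2°: h = 1.000, k = 1.498; principal scales a = 1.498, b = 1.000.
sin(ω/2) = (a − b)/(a + b) = 0.4981/2.498 = 0.1994, so ω = 2 arcsin(0.1994) ≈ 23.0°.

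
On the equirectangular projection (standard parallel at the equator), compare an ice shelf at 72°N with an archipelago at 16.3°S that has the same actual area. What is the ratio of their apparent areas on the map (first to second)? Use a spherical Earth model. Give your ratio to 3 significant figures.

Plate carrée maps x = Rλ, y = Rφ. The meridian scale is h = 1 and the parallel scale is k = 1/cos φ = sec φ.
Areal scale at 72°: h·k = 1.000 × 3.236 = 3.236.
Areal scale at 16.3°: h·k = 1.000 × 1.042 = 1.042.
Ratio = 3.236/1.042 ≈ 3.11.

3.11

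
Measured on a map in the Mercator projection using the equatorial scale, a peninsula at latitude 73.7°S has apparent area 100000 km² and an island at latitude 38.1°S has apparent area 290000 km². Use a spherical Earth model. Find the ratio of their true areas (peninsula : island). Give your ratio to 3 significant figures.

Since Mercator area scale is 1/cos²φ, the true area equals the apparent area multiplied by cos²φ.
True area of peninsula: 100000 × cos²(73.7°) = 100000 × 0.07877 = 7877 km².
True area of island: 290000 × cos²(38.1°) = 290000 × 0.6193 = 179600 km².
Ratio = 7877 / 179600 ≈ 0.0439.

0.0439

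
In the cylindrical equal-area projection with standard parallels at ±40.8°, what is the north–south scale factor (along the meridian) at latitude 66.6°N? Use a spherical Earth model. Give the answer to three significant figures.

Cylindrical equal-area (φ₀ = 40.8°): h = cos φ / cos 40.8° along meridians, k = cos 40.8° / cos φ along parallels; h·k = 1.
h = cos 66.6° / cos 40.8° = 0.3971/0.7570 = 0.5246.

0.525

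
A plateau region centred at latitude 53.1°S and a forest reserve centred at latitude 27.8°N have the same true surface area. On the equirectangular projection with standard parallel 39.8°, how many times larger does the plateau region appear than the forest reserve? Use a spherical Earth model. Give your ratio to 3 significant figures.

With standard parallel φ₀ = 39.8°, the equirectangular projection gives x = Rλ cos φ₀, y = Rφ, so h = 1 and k = cos 39.8° / cos φ.
Areal scale at 53.1°: h·k = 1.000 × 1.280 = 1.280.
Areal scale at 27.8°: h·k = 1.000 × 0.8685 = 0.8685.
Ratio = 1.280/0.8685 ≈ 1.47.

1.47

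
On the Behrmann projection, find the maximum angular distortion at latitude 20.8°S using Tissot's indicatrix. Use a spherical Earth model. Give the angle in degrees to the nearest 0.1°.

The Behrmann projection is cylindrical equal-area with φ₀ = 30°. Cylindrical equal-area (φ₀ = 30°): h = cos φ / cos 30° along meridians, k = cos 30° / cos φ along parallels; h·k = 1.
At 20.8°: h = 1.079, k = 0.9264; principal scales a = 1.079, b = 0.9264.
sin(ω/2) = (a − b)/(a + b) = 0.1530/2.006 = 0.07630, so ω = 2 arcsin(0.07630) ≈ 8.8°.

8.8°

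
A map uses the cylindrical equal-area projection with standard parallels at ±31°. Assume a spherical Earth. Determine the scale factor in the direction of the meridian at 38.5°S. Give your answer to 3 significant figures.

A cylindrical equal-area projection with standard parallel φ₀ has meridian scale h = cos φ / cos φ₀ and parallel scale k = cos φ₀ / cos φ (so areas are preserved, h·k = 1).
h = cos 38.5° / cos 31° = 0.7826/0.8572 = 0.9130.

0.913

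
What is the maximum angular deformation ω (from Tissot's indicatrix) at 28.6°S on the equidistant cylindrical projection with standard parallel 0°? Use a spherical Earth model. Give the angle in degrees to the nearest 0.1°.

In the plate carrée (x = Rλ, y = Rφ), meridians are true-scale (h = 1) and parallels are stretched by k = sec φ.
At 28.6°: h = 1.000, k = 1.139; principal scales a = 1.139, b = 1.000.
sin(ω/2) = (a − b)/(a + b) = 0.1390/2.139 = 0.06497, so ω = 2 arcsin(0.06497) ≈ 7.5°.

7.5°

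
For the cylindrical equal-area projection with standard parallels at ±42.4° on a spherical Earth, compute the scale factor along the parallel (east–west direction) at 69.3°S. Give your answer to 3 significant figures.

Cylindrical equal-area (φ₀ = 42.4°): h = cos φ / cos 42.4° along meridians, k = cos 42.4° / cos φ along parallels; h·k = 1.
k = cos 42.4° / cos 69.3° = 0.7385/0.3535 = 2.089.

2.09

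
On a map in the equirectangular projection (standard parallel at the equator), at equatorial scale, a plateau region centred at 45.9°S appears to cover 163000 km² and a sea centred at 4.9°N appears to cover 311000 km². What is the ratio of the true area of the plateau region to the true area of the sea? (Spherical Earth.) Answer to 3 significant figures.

On the plate carrée, areal scale = h·k = 1 × sec φ, so true area = apparent × cos φ.
True area of plateau region: 163000 × cos(45.9°) = 163000 × 0.6959 = 113400 km².
True area of sea: 311000 × cos(4.9°) = 311000 × 0.9963 = 309900 km².
Ratio = 113400 / 309900 ≈ 0.366.

0.366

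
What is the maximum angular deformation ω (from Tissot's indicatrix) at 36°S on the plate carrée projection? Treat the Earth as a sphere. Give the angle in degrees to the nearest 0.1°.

Plate carrée maps x = Rλ, y = Rφ. The meridian scale is h = 1 and the parallel scale is k = 1/cos φ = sec φ.
At 36°: h = 1.000, k = 1.236; principal scales a = 1.236, b = 1.000.
sin(ω/2) = (a − b)/(a + b) = 0.2361/2.236 = 0.1056, so ω = 2 arcsin(0.1056) ≈ 12.1°.

12.1°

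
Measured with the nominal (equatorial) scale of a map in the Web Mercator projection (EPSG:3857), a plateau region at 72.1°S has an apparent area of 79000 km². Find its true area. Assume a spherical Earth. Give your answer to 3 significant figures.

Mercator is conformal, so the point scale is isotropic: h = k = sec φ = 1/cos φ.
Areal scale = k² = sec²φ = 1/cos²(72.1°) = 1/0.3074² = 10.59.
True area = apparent / (areal scale) = 79000 / 10.59 ≈ 7460 km².

7460 km²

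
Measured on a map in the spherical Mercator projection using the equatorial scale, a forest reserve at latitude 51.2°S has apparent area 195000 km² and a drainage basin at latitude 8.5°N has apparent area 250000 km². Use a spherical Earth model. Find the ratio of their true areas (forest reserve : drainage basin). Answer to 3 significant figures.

Since Mercator area scale is 1/cos²φ, the true area equals the apparent area multiplied by cos²φ.
True area of forest reserve: 195000 × cos²(51.2°) = 195000 × 0.3926 = 76560 km².
True area of drainage basin: 250000 × cos²(8.5°) = 250000 × 0.9782 = 244500 km².
Ratio = 76560 / 244500 ≈ 0.313.

0.313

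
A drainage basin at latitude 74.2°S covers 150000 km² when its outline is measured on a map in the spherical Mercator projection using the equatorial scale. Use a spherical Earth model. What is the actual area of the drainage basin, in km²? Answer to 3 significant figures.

11100 km²

Mercator is conformal, so the point scale is isotropic: h = k = sec φ = 1/cos φ.
Areal scale = k² = sec²φ = 1/cos²(74.2°) = 1/0.2723² = 13.49.
True area = apparent / (areal scale) = 150000 / 13.49 ≈ 11100 km².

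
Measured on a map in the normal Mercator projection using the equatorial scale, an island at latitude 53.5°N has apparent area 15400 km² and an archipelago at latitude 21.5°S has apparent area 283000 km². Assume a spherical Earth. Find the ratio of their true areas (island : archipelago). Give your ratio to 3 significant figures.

Since Mercator area scale is 1/cos²φ, the true area equals the apparent area multiplied by cos²φ.
True area of island: 15400 × cos²(53.5°) = 15400 × 0.3538 = 5449 km².
True area of archipelago: 283000 × cos²(21.5°) = 283000 × 0.8657 = 245000 km².
Ratio = 5449 / 245000 ≈ 0.0222.

0.0222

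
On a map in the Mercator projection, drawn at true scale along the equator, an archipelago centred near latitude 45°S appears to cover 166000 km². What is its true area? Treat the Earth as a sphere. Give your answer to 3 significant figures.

83000 km²

The Mercator projection is conformal; its linear scale factor is the same in every direction and equals sec φ = 1/cos φ.
Areal scale = k² = sec²φ = 1/cos²(45°) = 1/0.7071² = 2.000.
True area = apparent / (areal scale) = 166000 / 2.000 ≈ 83000 km².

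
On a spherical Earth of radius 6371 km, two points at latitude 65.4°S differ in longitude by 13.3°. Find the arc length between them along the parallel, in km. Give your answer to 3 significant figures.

616 km

Arc length along a parallel = R cos φ · Δλ (with Δλ in radians).
= 6371 × cos 65.4° × (13.3° × π/180) = 6371 × 0.4163 × 0.2321 ≈ 616 km.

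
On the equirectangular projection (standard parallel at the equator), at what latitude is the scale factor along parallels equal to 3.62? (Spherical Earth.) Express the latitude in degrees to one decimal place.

74.0°

Plate carrée: h = 1, k = sec φ along parallels.
sec φ = 3.62  ⇒  cos φ = 0.2762  ⇒  φ ≈ 74.0°.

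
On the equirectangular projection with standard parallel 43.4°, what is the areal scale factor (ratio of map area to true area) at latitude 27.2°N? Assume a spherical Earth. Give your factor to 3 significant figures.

0.817

With standard parallel φ₀ = 43.4°, the equirectangular projection gives x = Rλ cos φ₀, y = Rφ, so h = 1 and k = cos 43.4° / cos φ.
Areal scale = h·k = 1 × cos φ₀ / cos φ; at 27.2°, h = 1.000, k = 0.8169, so h·k = 0.8169.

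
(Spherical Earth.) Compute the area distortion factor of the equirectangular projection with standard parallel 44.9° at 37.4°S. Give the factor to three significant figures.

The equidistant cylindrical projection with φ₀ = 44.9° has h = 1 (meridians true) and k = cos φ₀ / cos φ along parallels.
Areal scale = h·k = 1 × cos φ₀ / cos φ; at 37.4°, h = 1.000, k = 0.8917, so h·k = 0.8917.

0.892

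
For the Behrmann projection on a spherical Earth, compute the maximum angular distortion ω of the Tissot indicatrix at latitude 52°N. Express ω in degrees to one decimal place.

Behrmann is a cylindrical equal-area projection with standard parallels at ±30°. For cylindrical equal-area with standard parallel φ₀, h = cos φ / cos φ₀ and k = cos φ₀ / cos φ, so h·k = 1.
At 52°: h = 0.7109, k = 1.407; principal scales a = 1.407, b = 0.7109.
sin(ω/2) = (a − b)/(a + b) = 0.6958/2.118 = 0.3286, so ω = 2 arcsin(0.3286) ≈ 38.4°.

38.4°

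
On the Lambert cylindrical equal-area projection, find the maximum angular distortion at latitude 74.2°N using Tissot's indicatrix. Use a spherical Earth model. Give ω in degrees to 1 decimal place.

The Lambert cylindrical equal-area projection is the cylindrical equal-area projection with its standard parallel at the equator (φ₀ = 0). For cylindrical equal-area with standard parallel φ₀, h = cos φ / cos φ₀ and k = cos φ₀ / cos φ, so h·k = 1.
At 74.2°: h = 0.2723, k = 3.673; principal scales a = 3.673, b = 0.2723.
sin(ω/2) = (a − b)/(a + b) = 3.400/3.945 = 0.8620, so ω = 2 arcsin(0.8620) ≈ 119.1°.

119.1°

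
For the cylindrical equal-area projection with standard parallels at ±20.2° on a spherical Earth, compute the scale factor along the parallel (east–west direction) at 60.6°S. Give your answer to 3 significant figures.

1.91

A cylindrical equal-area projection with standard parallel φ₀ has meridian scale h = cos φ / cos φ₀ and parallel scale k = cos φ₀ / cos φ (so areas are preserved, h·k = 1).
k = cos 20.2° / cos 60.6° = 0.9385/0.4909 = 1.912.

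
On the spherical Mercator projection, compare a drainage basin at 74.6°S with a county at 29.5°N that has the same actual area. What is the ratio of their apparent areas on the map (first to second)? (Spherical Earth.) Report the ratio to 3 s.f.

On Mercator, area is exaggerated by sec²φ = 1/cos²φ.
At 74.6°: sec²(74.6°) = 1/0.2656² = 14.18.
At 29.5°: sec²(29.5°) = 1/0.8704² = 1.320.
Ratio = 14.18/1.320 = cos²(29.5°)/cos²(74.6°) ≈ 10.7.

10.7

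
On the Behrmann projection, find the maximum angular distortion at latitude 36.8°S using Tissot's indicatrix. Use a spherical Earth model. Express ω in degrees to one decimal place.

9.0°

Behrmann is a cylindrical equal-area projection with standard parallels at ±30°. For cylindrical equal-area with standard parallel φ₀, h = cos φ / cos φ₀ and k = cos φ₀ / cos φ, so h·k = 1.
At 36.8°: h = 0.9246, k = 1.082; principal scales a = 1.082, b = 0.9246.
sin(ω/2) = (a − b)/(a + b) = 0.1569/2.006 = 0.07823, so ω = 2 arcsin(0.07823) ≈ 9.0°.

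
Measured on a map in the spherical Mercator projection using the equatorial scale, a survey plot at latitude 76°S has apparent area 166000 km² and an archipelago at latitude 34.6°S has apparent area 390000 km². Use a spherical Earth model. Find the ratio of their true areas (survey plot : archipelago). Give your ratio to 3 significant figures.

0.0368

On Mercator the areal scale is sec²φ, so true area = apparent × cos²φ.
True area of survey plot: 166000 × cos²(76°) = 166000 × 0.05853 = 9715 km².
True area of archipelago: 390000 × cos²(34.6°) = 390000 × 0.6776 = 264200 km².
Ratio = 9715 / 264200 ≈ 0.0368.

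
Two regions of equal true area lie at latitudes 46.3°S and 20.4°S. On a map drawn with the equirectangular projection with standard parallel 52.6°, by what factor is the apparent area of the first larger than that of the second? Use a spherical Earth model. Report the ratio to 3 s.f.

With standard parallel φ₀ = 52.6°, the equirectangular projection gives x = Rλ cos φ₀, y = Rφ, so h = 1 and k = cos 52.6° / cos φ.
Areal scale at 46.3°: h·k = 1.000 × 0.8791 = 0.8791.
Areal scale at 20.4°: h·k = 1.000 × 0.6480 = 0.6480.
Ratio = 0.8791/0.6480 ≈ 1.36.

1.36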